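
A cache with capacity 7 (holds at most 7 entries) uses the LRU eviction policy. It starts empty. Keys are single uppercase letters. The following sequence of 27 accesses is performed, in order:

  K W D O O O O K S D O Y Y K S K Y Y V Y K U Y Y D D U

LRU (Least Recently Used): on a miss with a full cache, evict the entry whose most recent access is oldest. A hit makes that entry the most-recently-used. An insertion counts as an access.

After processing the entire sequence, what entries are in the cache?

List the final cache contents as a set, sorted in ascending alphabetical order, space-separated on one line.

Answer: D K O S U V Y

Derivation:
LRU simulation (capacity=7):
  1. access K: MISS. Cache (LRU->MRU): [K]
  2. access W: MISS. Cache (LRU->MRU): [K W]
  3. access D: MISS. Cache (LRU->MRU): [K W D]
  4. access O: MISS. Cache (LRU->MRU): [K W D O]
  5. access O: HIT. Cache (LRU->MRU): [K W D O]
  6. access O: HIT. Cache (LRU->MRU): [K W D O]
  7. access O: HIT. Cache (LRU->MRU): [K W D O]
  8. access K: HIT. Cache (LRU->MRU): [W D O K]
  9. access S: MISS. Cache (LRU->MRU): [W D O K S]
  10. access D: HIT. Cache (LRU->MRU): [W O K S D]
  11. access O: HIT. Cache (LRU->MRU): [W K S D O]
  12. access Y: MISS. Cache (LRU->MRU): [W K S D O Y]
  13. access Y: HIT. Cache (LRU->MRU): [W K S D O Y]
  14. access K: HIT. Cache (LRU->MRU): [W S D O Y K]
  15. access S: HIT. Cache (LRU->MRU): [W D O Y K S]
  16. access K: HIT. Cache (LRU->MRU): [W D O Y S K]
  17. access Y: HIT. Cache (LRU->MRU): [W D O S K Y]
  18. access Y: HIT. Cache (LRU->MRU): [W D O S K Y]
  19. access V: MISS. Cache (LRU->MRU): [W D O S K Y V]
  20. access Y: HIT. Cache (LRU->MRU): [W D O S K V Y]
  21. access K: HIT. Cache (LRU->MRU): [W D O S V Y K]
  22. access U: MISS, evict W. Cache (LRU->MRU): [D O S V Y K U]
  23. access Y: HIT. Cache (LRU->MRU): [D O S V K U Y]
  24. access Y: HIT. Cache (LRU->MRU): [D O S V K U Y]
  25. access D: HIT. Cache (LRU->MRU): [O S V K U Y D]
  26. access D: HIT. Cache (LRU->MRU): [O S V K U Y D]
  27. access U: HIT. Cache (LRU->MRU): [O S V K Y D U]
Total: 19 hits, 8 misses, 1 evictions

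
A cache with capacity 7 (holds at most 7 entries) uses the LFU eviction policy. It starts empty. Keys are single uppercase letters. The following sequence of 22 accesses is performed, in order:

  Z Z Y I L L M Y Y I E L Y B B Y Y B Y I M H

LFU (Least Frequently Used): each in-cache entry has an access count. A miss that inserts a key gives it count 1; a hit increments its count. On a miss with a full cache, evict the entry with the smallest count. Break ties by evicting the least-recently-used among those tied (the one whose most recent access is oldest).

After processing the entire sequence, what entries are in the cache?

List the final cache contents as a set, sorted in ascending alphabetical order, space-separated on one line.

LFU simulation (capacity=7):
  1. access Z: MISS. Cache: [Z(c=1)]
  2. access Z: HIT, count now 2. Cache: [Z(c=2)]
  3. access Y: MISS. Cache: [Y(c=1) Z(c=2)]
  4. access I: MISS. Cache: [Y(c=1) I(c=1) Z(c=2)]
  5. access L: MISS. Cache: [Y(c=1) I(c=1) L(c=1) Z(c=2)]
  6. access L: HIT, count now 2. Cache: [Y(c=1) I(c=1) Z(c=2) L(c=2)]
  7. access M: MISS. Cache: [Y(c=1) I(c=1) M(c=1) Z(c=2) L(c=2)]
  8. access Y: HIT, count now 2. Cache: [I(c=1) M(c=1) Z(c=2) L(c=2) Y(c=2)]
  9. access Y: HIT, count now 3. Cache: [I(c=1) M(c=1) Z(c=2) L(c=2) Y(c=3)]
  10. access I: HIT, count now 2. Cache: [M(c=1) Z(c=2) L(c=2) I(c=2) Y(c=3)]
  11. access E: MISS. Cache: [M(c=1) E(c=1) Z(c=2) L(c=2) I(c=2) Y(c=3)]
  12. access L: HIT, count now 3. Cache: [M(c=1) E(c=1) Z(c=2) I(c=2) Y(c=3) L(c=3)]
  13. access Y: HIT, count now 4. Cache: [M(c=1) E(c=1) Z(c=2) I(c=2) L(c=3) Y(c=4)]
  14. access B: MISS. Cache: [M(c=1) E(c=1) B(c=1) Z(c=2) I(c=2) L(c=3) Y(c=4)]
  15. access B: HIT, count now 2. Cache: [M(c=1) E(c=1) Z(c=2) I(c=2) B(c=2) L(c=3) Y(c=4)]
  16. access Y: HIT, count now 5. Cache: [M(c=1) E(c=1) Z(c=2) I(c=2) B(c=2) L(c=3) Y(c=5)]
  17. access Y: HIT, count now 6. Cache: [M(c=1) E(c=1) Z(c=2) I(c=2) B(c=2) L(c=3) Y(c=6)]
  18. access B: HIT, count now 3. Cache: [M(c=1) E(c=1) Z(c=2) I(c=2) L(c=3) B(c=3) Y(c=6)]
  19. access Y: HIT, count now 7. Cache: [M(c=1) E(c=1) Z(c=2) I(c=2) L(c=3) B(c=3) Y(c=7)]
  20. access I: HIT, count now 3. Cache: [M(c=1) E(c=1) Z(c=2) L(c=3) B(c=3) I(c=3) Y(c=7)]
  21. access M: HIT, count now 2. Cache: [E(c=1) Z(c=2) M(c=2) L(c=3) B(c=3) I(c=3) Y(c=7)]
  22. access H: MISS, evict E(c=1). Cache: [H(c=1) Z(c=2) M(c=2) L(c=3) B(c=3) I(c=3) Y(c=7)]
Total: 14 hits, 8 misses, 1 evictions

Answer: B H I L M Y Z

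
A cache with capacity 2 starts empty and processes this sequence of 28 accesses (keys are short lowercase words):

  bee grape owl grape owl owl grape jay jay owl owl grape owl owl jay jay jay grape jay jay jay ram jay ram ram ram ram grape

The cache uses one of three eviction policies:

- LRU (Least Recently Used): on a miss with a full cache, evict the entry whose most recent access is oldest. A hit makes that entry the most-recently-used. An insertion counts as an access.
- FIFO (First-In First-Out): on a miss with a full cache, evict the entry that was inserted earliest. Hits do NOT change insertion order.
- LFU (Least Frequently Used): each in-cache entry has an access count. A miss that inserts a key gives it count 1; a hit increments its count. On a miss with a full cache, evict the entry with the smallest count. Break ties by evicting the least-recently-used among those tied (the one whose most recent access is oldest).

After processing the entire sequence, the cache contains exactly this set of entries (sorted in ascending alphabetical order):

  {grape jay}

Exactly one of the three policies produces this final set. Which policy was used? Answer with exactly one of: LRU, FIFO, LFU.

Answer: FIFO

Derivation:
Simulating under each policy and comparing final sets:
  LRU: final set = {grape ram} -> differs
  FIFO: final set = {grape jay} -> MATCHES target
  LFU: final set = {grape ram} -> differs
Only FIFO produces the target set.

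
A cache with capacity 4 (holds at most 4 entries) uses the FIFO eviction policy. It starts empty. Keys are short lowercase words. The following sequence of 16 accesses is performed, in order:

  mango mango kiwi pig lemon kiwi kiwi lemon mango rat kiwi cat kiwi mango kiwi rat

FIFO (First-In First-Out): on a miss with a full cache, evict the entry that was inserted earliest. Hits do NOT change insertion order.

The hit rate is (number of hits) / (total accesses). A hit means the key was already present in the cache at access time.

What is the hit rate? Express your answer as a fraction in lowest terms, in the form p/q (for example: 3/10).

FIFO simulation (capacity=4):
  1. access mango: MISS. Cache (old->new): [mango]
  2. access mango: HIT. Cache (old->new): [mango]
  3. access kiwi: MISS. Cache (old->new): [mango kiwi]
  4. access pig: MISS. Cache (old->new): [mango kiwi pig]
  5. access lemon: MISS. Cache (old->new): [mango kiwi pig lemon]
  6. access kiwi: HIT. Cache (old->new): [mango kiwi pig lemon]
  7. access kiwi: HIT. Cache (old->new): [mango kiwi pig lemon]
  8. access lemon: HIT. Cache (old->new): [mango kiwi pig lemon]
  9. access mango: HIT. Cache (old->new): [mango kiwi pig lemon]
  10. access rat: MISS, evict mango. Cache (old->new): [kiwi pig lemon rat]
  11. access kiwi: HIT. Cache (old->new): [kiwi pig lemon rat]
  12. access cat: MISS, evict kiwi. Cache (old->new): [pig lemon rat cat]
  13. access kiwi: MISS, evict pig. Cache (old->new): [lemon rat cat kiwi]
  14. access mango: MISS, evict lemon. Cache (old->new): [rat cat kiwi mango]
  15. access kiwi: HIT. Cache (old->new): [rat cat kiwi mango]
  16. access rat: HIT. Cache (old->new): [rat cat kiwi mango]
Total: 8 hits, 8 misses, 4 evictions

Hit rate = 8/16 = 1/2

Answer: 1/2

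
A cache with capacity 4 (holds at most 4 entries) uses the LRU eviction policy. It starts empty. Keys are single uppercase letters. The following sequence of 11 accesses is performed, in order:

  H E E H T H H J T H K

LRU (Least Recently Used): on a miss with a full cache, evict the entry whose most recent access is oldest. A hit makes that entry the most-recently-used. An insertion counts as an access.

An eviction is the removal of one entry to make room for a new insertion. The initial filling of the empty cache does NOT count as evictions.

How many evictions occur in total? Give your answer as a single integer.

LRU simulation (capacity=4):
  1. access H: MISS. Cache (LRU->MRU): [H]
  2. access E: MISS. Cache (LRU->MRU): [H E]
  3. access E: HIT. Cache (LRU->MRU): [H E]
  4. access H: HIT. Cache (LRU->MRU): [E H]
  5. access T: MISS. Cache (LRU->MRU): [E H T]
  6. access H: HIT. Cache (LRU->MRU): [E T H]
  7. access H: HIT. Cache (LRU->MRU): [E T H]
  8. access J: MISS. Cache (LRU->MRU): [E T H J]
  9. access T: HIT. Cache (LRU->MRU): [E H J T]
  10. access H: HIT. Cache (LRU->MRU): [E J T H]
  11. access K: MISS, evict E. Cache (LRU->MRU): [J T H K]
Total: 6 hits, 5 misses, 1 evictions

Answer: 1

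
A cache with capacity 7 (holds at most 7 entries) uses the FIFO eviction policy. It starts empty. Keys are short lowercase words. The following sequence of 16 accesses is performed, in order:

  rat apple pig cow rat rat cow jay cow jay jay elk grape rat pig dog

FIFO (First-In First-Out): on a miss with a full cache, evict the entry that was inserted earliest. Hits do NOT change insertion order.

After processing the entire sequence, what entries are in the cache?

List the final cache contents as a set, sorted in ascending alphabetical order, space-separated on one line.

Answer: apple cow dog elk grape jay pig

Derivation:
FIFO simulation (capacity=7):
  1. access rat: MISS. Cache (old->new): [rat]
  2. access apple: MISS. Cache (old->new): [rat apple]
  3. access pig: MISS. Cache (old->new): [rat apple pig]
  4. access cow: MISS. Cache (old->new): [rat apple pig cow]
  5. access rat: HIT. Cache (old->new): [rat apple pig cow]
  6. access rat: HIT. Cache (old->new): [rat apple pig cow]
  7. access cow: HIT. Cache (old->new): [rat apple pig cow]
  8. access jay: MISS. Cache (old->new): [rat apple pig cow jay]
  9. access cow: HIT. Cache (old->new): [rat apple pig cow jay]
  10. access jay: HIT. Cache (old->new): [rat apple pig cow jay]
  11. access jay: HIT. Cache (old->new): [rat apple pig cow jay]
  12. access elk: MISS. Cache (old->new): [rat apple pig cow jay elk]
  13. access grape: MISS. Cache (old->new): [rat apple pig cow jay elk grape]
  14. access rat: HIT. Cache (old->new): [rat apple pig cow jay elk grape]
  15. access pig: HIT. Cache (old->new): [rat apple pig cow jay elk grape]
  16. access dog: MISS, evict rat. Cache (old->new): [apple pig cow jay elk grape dog]
Total: 8 hits, 8 misses, 1 evictions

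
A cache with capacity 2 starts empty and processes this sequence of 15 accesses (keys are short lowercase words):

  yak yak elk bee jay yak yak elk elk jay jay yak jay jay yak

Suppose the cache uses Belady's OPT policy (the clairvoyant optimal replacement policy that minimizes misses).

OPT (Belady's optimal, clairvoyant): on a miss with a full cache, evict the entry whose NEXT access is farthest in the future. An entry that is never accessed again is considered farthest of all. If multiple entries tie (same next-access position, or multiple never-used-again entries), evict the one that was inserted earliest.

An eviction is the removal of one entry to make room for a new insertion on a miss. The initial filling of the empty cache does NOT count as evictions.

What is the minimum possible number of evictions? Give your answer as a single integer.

Answer: 4

Derivation:
OPT (Belady) simulation (capacity=2):
  1. access yak: MISS. Cache: [yak]
  2. access yak: HIT. Next use of yak: step 6. Cache: [yak]
  3. access elk: MISS. Cache: [yak elk]
  4. access bee: MISS, evict elk (next use: step 8). Cache: [yak bee]
  5. access jay: MISS, evict bee (next use: never). Cache: [yak jay]
  6. access yak: HIT. Next use of yak: step 7. Cache: [yak jay]
  7. access yak: HIT. Next use of yak: step 12. Cache: [yak jay]
  8. access elk: MISS, evict yak (next use: step 12). Cache: [jay elk]
  9. access elk: HIT. Next use of elk: never. Cache: [jay elk]
  10. access jay: HIT. Next use of jay: step 11. Cache: [jay elk]
  11. access jay: HIT. Next use of jay: step 13. Cache: [jay elk]
  12. access yak: MISS, evict elk (next use: never). Cache: [jay yak]
  13. access jay: HIT. Next use of jay: step 14. Cache: [jay yak]
  14. access jay: HIT. Next use of jay: never. Cache: [jay yak]
  15. access yak: HIT. Next use of yak: never. Cache: [jay yak]
Total: 9 hits, 6 misses, 4 evictions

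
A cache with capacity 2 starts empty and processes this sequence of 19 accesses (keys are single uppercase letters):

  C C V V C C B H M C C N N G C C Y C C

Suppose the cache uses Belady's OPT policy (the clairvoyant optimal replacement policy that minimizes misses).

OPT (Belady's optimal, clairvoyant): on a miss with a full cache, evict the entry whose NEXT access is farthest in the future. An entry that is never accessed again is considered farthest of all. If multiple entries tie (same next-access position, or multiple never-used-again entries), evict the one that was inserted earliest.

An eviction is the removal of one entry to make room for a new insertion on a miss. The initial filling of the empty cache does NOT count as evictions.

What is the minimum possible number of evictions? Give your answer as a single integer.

OPT (Belady) simulation (capacity=2):
  1. access C: MISS. Cache: [C]
  2. access C: HIT. Next use of C: step 5. Cache: [C]
  3. access V: MISS. Cache: [C V]
  4. access V: HIT. Next use of V: never. Cache: [C V]
  5. access C: HIT. Next use of C: step 6. Cache: [C V]
  6. access C: HIT. Next use of C: step 10. Cache: [C V]
  7. access B: MISS, evict V (next use: never). Cache: [C B]
  8. access H: MISS, evict B (next use: never). Cache: [C H]
  9. access M: MISS, evict H (next use: never). Cache: [C M]
  10. access C: HIT. Next use of C: step 11. Cache: [C M]
  11. access C: HIT. Next use of C: step 15. Cache: [C M]
  12. access N: MISS, evict M (next use: never). Cache: [C N]
  13. access N: HIT. Next use of N: never. Cache: [C N]
  14. access G: MISS, evict N (next use: never). Cache: [C G]
  15. access C: HIT. Next use of C: step 16. Cache: [C G]
  16. access C: HIT. Next use of C: step 18. Cache: [C G]
  17. access Y: MISS, evict G (next use: never). Cache: [C Y]
  18. access C: HIT. Next use of C: step 19. Cache: [C Y]
  19. access C: HIT. Next use of C: never. Cache: [C Y]
Total: 11 hits, 8 misses, 6 evictions

Answer: 6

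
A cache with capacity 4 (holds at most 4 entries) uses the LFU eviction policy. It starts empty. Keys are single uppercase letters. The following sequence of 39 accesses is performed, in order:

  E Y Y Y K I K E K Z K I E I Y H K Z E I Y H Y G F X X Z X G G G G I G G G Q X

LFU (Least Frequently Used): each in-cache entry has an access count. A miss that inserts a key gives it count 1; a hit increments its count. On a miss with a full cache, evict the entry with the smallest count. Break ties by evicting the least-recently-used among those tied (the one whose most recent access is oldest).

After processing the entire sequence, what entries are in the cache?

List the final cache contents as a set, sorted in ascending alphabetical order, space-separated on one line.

LFU simulation (capacity=4):
  1. access E: MISS. Cache: [E(c=1)]
  2. access Y: MISS. Cache: [E(c=1) Y(c=1)]
  3. access Y: HIT, count now 2. Cache: [E(c=1) Y(c=2)]
  4. access Y: HIT, count now 3. Cache: [E(c=1) Y(c=3)]
  5. access K: MISS. Cache: [E(c=1) K(c=1) Y(c=3)]
  6. access I: MISS. Cache: [E(c=1) K(c=1) I(c=1) Y(c=3)]
  7. access K: HIT, count now 2. Cache: [E(c=1) I(c=1) K(c=2) Y(c=3)]
  8. access E: HIT, count now 2. Cache: [I(c=1) K(c=2) E(c=2) Y(c=3)]
  9. access K: HIT, count now 3. Cache: [I(c=1) E(c=2) Y(c=3) K(c=3)]
  10. access Z: MISS, evict I(c=1). Cache: [Z(c=1) E(c=2) Y(c=3) K(c=3)]
  11. access K: HIT, count now 4. Cache: [Z(c=1) E(c=2) Y(c=3) K(c=4)]
  12. access I: MISS, evict Z(c=1). Cache: [I(c=1) E(c=2) Y(c=3) K(c=4)]
  13. access E: HIT, count now 3. Cache: [I(c=1) Y(c=3) E(c=3) K(c=4)]
  14. access I: HIT, count now 2. Cache: [I(c=2) Y(c=3) E(c=3) K(c=4)]
  15. access Y: HIT, count now 4. Cache: [I(c=2) E(c=3) K(c=4) Y(c=4)]
  16. access H: MISS, evict I(c=2). Cache: [H(c=1) E(c=3) K(c=4) Y(c=4)]
  17. access K: HIT, count now 5. Cache: [H(c=1) E(c=3) Y(c=4) K(c=5)]
  18. access Z: MISS, evict H(c=1). Cache: [Z(c=1) E(c=3) Y(c=4) K(c=5)]
  19. access E: HIT, count now 4. Cache: [Z(c=1) Y(c=4) E(c=4) K(c=5)]
  20. access I: MISS, evict Z(c=1). Cache: [I(c=1) Y(c=4) E(c=4) K(c=5)]
  21. access Y: HIT, count now 5. Cache: [I(c=1) E(c=4) K(c=5) Y(c=5)]
  22. access H: MISS, evict I(c=1). Cache: [H(c=1) E(c=4) K(c=5) Y(c=5)]
  23. access Y: HIT, count now 6. Cache: [H(c=1) E(c=4) K(c=5) Y(c=6)]
  24. access G: MISS, evict H(c=1). Cache: [G(c=1) E(c=4) K(c=5) Y(c=6)]
  25. access F: MISS, evict G(c=1). Cache: [F(c=1) E(c=4) K(c=5) Y(c=6)]
  26. access X: MISS, evict F(c=1). Cache: [X(c=1) E(c=4) K(c=5) Y(c=6)]
  27. access X: HIT, count now 2. Cache: [X(c=2) E(c=4) K(c=5) Y(c=6)]
  28. access Z: MISS, evict X(c=2). Cache: [Z(c=1) E(c=4) K(c=5) Y(c=6)]
  29. access X: MISS, evict Z(c=1). Cache: [X(c=1) E(c=4) K(c=5) Y(c=6)]
  30. access G: MISS, evict X(c=1). Cache: [G(c=1) E(c=4) K(c=5) Y(c=6)]
  31. access G: HIT, count now 2. Cache: [G(c=2) E(c=4) K(c=5) Y(c=6)]
  32. access G: HIT, count now 3. Cache: [G(c=3) E(c=4) K(c=5) Y(c=6)]
  33. access G: HIT, count now 4. Cache: [E(c=4) G(c=4) K(c=5) Y(c=6)]
  34. access I: MISS, evict E(c=4). Cache: [I(c=1) G(c=4) K(c=5) Y(c=6)]
  35. access G: HIT, count now 5. Cache: [I(c=1) K(c=5) G(c=5) Y(c=6)]
  36. access G: HIT, count now 6. Cache: [I(c=1) K(c=5) Y(c=6) G(c=6)]
  37. access G: HIT, count now 7. Cache: [I(c=1) K(c=5) Y(c=6) G(c=7)]
  38. access Q: MISS, evict I(c=1). Cache: [Q(c=1) K(c=5) Y(c=6) G(c=7)]
  39. access X: MISS, evict Q(c=1). Cache: [X(c=1) K(c=5) Y(c=6) G(c=7)]
Total: 20 hits, 19 misses, 15 evictions

Answer: G K X Y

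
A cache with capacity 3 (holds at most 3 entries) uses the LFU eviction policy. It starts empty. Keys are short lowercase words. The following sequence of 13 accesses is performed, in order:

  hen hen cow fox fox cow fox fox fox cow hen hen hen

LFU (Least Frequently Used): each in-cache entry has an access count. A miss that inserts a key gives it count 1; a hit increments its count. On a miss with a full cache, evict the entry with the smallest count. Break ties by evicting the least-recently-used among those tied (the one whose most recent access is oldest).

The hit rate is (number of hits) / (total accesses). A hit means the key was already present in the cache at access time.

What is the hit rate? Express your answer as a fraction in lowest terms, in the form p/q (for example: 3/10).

Answer: 10/13

Derivation:
LFU simulation (capacity=3):
  1. access hen: MISS. Cache: [hen(c=1)]
  2. access hen: HIT, count now 2. Cache: [hen(c=2)]
  3. access cow: MISS. Cache: [cow(c=1) hen(c=2)]
  4. access fox: MISS. Cache: [cow(c=1) fox(c=1) hen(c=2)]
  5. access fox: HIT, count now 2. Cache: [cow(c=1) hen(c=2) fox(c=2)]
  6. access cow: HIT, count now 2. Cache: [hen(c=2) fox(c=2) cow(c=2)]
  7. access fox: HIT, count now 3. Cache: [hen(c=2) cow(c=2) fox(c=3)]
  8. access fox: HIT, count now 4. Cache: [hen(c=2) cow(c=2) fox(c=4)]
  9. access fox: HIT, count now 5. Cache: [hen(c=2) cow(c=2) fox(c=5)]
  10. access cow: HIT, count now 3. Cache: [hen(c=2) cow(c=3) fox(c=5)]
  11. access hen: HIT, count now 3. Cache: [cow(c=3) hen(c=3) fox(c=5)]
  12. access hen: HIT, count now 4. Cache: [cow(c=3) hen(c=4) fox(c=5)]
  13. access hen: HIT, count now 5. Cache: [cow(c=3) fox(c=5) hen(c=5)]
Total: 10 hits, 3 misses, 0 evictions

Hit rate = 10/13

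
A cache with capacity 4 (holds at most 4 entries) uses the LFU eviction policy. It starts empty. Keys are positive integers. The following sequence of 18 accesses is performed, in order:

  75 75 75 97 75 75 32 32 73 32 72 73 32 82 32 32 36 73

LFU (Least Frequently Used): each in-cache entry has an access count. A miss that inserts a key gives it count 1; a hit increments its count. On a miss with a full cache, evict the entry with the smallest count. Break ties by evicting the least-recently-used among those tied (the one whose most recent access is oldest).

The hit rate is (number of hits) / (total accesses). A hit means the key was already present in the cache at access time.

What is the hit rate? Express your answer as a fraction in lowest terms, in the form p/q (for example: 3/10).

Answer: 11/18

Derivation:
LFU simulation (capacity=4):
  1. access 75: MISS. Cache: [75(c=1)]
  2. access 75: HIT, count now 2. Cache: [75(c=2)]
  3. access 75: HIT, count now 3. Cache: [75(c=3)]
  4. access 97: MISS. Cache: [97(c=1) 75(c=3)]
  5. access 75: HIT, count now 4. Cache: [97(c=1) 75(c=4)]
  6. access 75: HIT, count now 5. Cache: [97(c=1) 75(c=5)]
  7. access 32: MISS. Cache: [97(c=1) 32(c=1) 75(c=5)]
  8. access 32: HIT, count now 2. Cache: [97(c=1) 32(c=2) 75(c=5)]
  9. access 73: MISS. Cache: [97(c=1) 73(c=1) 32(c=2) 75(c=5)]
  10. access 32: HIT, count now 3. Cache: [97(c=1) 73(c=1) 32(c=3) 75(c=5)]
  11. access 72: MISS, evict 97(c=1). Cache: [73(c=1) 72(c=1) 32(c=3) 75(c=5)]
  12. access 73: HIT, count now 2. Cache: [72(c=1) 73(c=2) 32(c=3) 75(c=5)]
  13. access 32: HIT, count now 4. Cache: [72(c=1) 73(c=2) 32(c=4) 75(c=5)]
  14. access 82: MISS, evict 72(c=1). Cache: [82(c=1) 73(c=2) 32(c=4) 75(c=5)]
  15. access 32: HIT, count now 5. Cache: [82(c=1) 73(c=2) 75(c=5) 32(c=5)]
  16. access 32: HIT, count now 6. Cache: [82(c=1) 73(c=2) 75(c=5) 32(c=6)]
  17. access 36: MISS, evict 82(c=1). Cache: [36(c=1) 73(c=2) 75(c=5) 32(c=6)]
  18. access 73: HIT, count now 3. Cache: [36(c=1) 73(c=3) 75(c=5) 32(c=6)]
Total: 11 hits, 7 misses, 3 evictions

Hit rate = 11/18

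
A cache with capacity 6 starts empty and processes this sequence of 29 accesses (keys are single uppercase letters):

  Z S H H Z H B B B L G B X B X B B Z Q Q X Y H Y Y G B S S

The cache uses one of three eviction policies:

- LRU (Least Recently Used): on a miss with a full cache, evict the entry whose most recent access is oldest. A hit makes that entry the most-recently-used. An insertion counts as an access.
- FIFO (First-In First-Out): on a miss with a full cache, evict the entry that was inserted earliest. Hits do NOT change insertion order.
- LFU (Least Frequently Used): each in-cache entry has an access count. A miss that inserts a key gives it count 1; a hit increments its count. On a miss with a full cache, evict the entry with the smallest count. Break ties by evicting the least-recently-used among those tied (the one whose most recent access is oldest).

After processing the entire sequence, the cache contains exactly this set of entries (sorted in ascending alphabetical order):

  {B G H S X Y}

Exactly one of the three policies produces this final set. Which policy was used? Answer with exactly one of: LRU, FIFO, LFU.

Simulating under each policy and comparing final sets:
  LRU: final set = {B G H S X Y} -> MATCHES target
  FIFO: final set = {B H Q S Y Z} -> differs
  LFU: final set = {B H S X Y Z} -> differs
Only LRU produces the target set.

Answer: LRU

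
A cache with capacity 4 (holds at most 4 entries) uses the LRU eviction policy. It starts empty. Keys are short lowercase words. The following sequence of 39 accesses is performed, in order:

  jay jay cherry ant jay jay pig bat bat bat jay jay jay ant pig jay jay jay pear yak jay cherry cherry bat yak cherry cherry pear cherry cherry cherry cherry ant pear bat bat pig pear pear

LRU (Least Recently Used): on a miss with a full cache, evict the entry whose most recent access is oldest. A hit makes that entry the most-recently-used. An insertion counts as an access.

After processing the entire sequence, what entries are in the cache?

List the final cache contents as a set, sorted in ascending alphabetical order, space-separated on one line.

Answer: ant bat pear pig

Derivation:
LRU simulation (capacity=4):
  1. access jay: MISS. Cache (LRU->MRU): [jay]
  2. access jay: HIT. Cache (LRU->MRU): [jay]
  3. access cherry: MISS. Cache (LRU->MRU): [jay cherry]
  4. access ant: MISS. Cache (LRU->MRU): [jay cherry ant]
  5. access jay: HIT. Cache (LRU->MRU): [cherry ant jay]
  6. access jay: HIT. Cache (LRU->MRU): [cherry ant jay]
  7. access pig: MISS. Cache (LRU->MRU): [cherry ant jay pig]
  8. access bat: MISS, evict cherry. Cache (LRU->MRU): [ant jay pig bat]
  9. access bat: HIT. Cache (LRU->MRU): [ant jay pig bat]
  10. access bat: HIT. Cache (LRU->MRU): [ant jay pig bat]
  11. access jay: HIT. Cache (LRU->MRU): [ant pig bat jay]
  12. access jay: HIT. Cache (LRU->MRU): [ant pig bat jay]
  13. access jay: HIT. Cache (LRU->MRU): [ant pig bat jay]
  14. access ant: HIT. Cache (LRU->MRU): [pig bat jay ant]
  15. access pig: HIT. Cache (LRU->MRU): [bat jay ant pig]
  16. access jay: HIT. Cache (LRU->MRU): [bat ant pig jay]
  17. access jay: HIT. Cache (LRU->MRU): [bat ant pig jay]
  18. access jay: HIT. Cache (LRU->MRU): [bat ant pig jay]
  19. access pear: MISS, evict bat. Cache (LRU->MRU): [ant pig jay pear]
  20. access yak: MISS, evict ant. Cache (LRU->MRU): [pig jay pear yak]
  21. access jay: HIT. Cache (LRU->MRU): [pig pear yak jay]
  22. access cherry: MISS, evict pig. Cache (LRU->MRU): [pear yak jay cherry]
  23. access cherry: HIT. Cache (LRU->MRU): [pear yak jay cherry]
  24. access bat: MISS, evict pear. Cache (LRU->MRU): [yak jay cherry bat]
  25. access yak: HIT. Cache (LRU->MRU): [jay cherry bat yak]
  26. access cherry: HIT. Cache (LRU->MRU): [jay bat yak cherry]
  27. access cherry: HIT. Cache (LRU->MRU): [jay bat yak cherry]
  28. access pear: MISS, evict jay. Cache (LRU->MRU): [bat yak cherry pear]
  29. access cherry: HIT. Cache (LRU->MRU): [bat yak pear cherry]
  30. access cherry: HIT. Cache (LRU->MRU): [bat yak pear cherry]
  31. access cherry: HIT. Cache (LRU->MRU): [bat yak pear cherry]
  32. access cherry: HIT. Cache (LRU->MRU): [bat yak pear cherry]
  33. access ant: MISS, evict bat. Cache (LRU->MRU): [yak pear cherry ant]
  34. access pear: HIT. Cache (LRU->MRU): [yak cherry ant pear]
  35. access bat: MISS, evict yak. Cache (LRU->MRU): [cherry ant pear bat]
  36. access bat: HIT. Cache (LRU->MRU): [cherry ant pear bat]
  37. access pig: MISS, evict cherry. Cache (LRU->MRU): [ant pear bat pig]
  38. access pear: HIT. Cache (LRU->MRU): [ant bat pig pear]
  39. access pear: HIT. Cache (LRU->MRU): [ant bat pig pear]
Total: 26 hits, 13 misses, 9 evictions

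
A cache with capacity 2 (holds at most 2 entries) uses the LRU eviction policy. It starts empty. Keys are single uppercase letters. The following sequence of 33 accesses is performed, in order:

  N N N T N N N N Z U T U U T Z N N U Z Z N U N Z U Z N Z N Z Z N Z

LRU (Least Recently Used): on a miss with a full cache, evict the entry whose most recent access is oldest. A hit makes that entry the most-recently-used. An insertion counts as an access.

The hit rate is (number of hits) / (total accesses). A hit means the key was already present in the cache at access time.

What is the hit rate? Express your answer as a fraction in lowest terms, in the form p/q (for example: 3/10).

Answer: 19/33

Derivation:
LRU simulation (capacity=2):
  1. access N: MISS. Cache (LRU->MRU): [N]
  2. access N: HIT. Cache (LRU->MRU): [N]
  3. access N: HIT. Cache (LRU->MRU): [N]
  4. access T: MISS. Cache (LRU->MRU): [N T]
  5. access N: HIT. Cache (LRU->MRU): [T N]
  6. access N: HIT. Cache (LRU->MRU): [T N]
  7. access N: HIT. Cache (LRU->MRU): [T N]
  8. access N: HIT. Cache (LRU->MRU): [T N]
  9. access Z: MISS, evict T. Cache (LRU->MRU): [N Z]
  10. access U: MISS, evict N. Cache (LRU->MRU): [Z U]
  11. access T: MISS, evict Z. Cache (LRU->MRU): [U T]
  12. access U: HIT. Cache (LRU->MRU): [T U]
  13. access U: HIT. Cache (LRU->MRU): [T U]
  14. access T: HIT. Cache (LRU->MRU): [U T]
  15. access Z: MISS, evict U. Cache (LRU->MRU): [T Z]
  16. access N: MISS, evict T. Cache (LRU->MRU): [Z N]
  17. access N: HIT. Cache (LRU->MRU): [Z N]
  18. access U: MISS, evict Z. Cache (LRU->MRU): [N U]
  19. access Z: MISS, evict N. Cache (LRU->MRU): [U Z]
  20. access Z: HIT. Cache (LRU->MRU): [U Z]
  21. access N: MISS, evict U. Cache (LRU->MRU): [Z N]
  22. access U: MISS, evict Z. Cache (LRU->MRU): [N U]
  23. access N: HIT. Cache (LRU->MRU): [U N]
  24. access Z: MISS, evict U. Cache (LRU->MRU): [N Z]
  25. access U: MISS, evict N. Cache (LRU->MRU): [Z U]
  26. access Z: HIT. Cache (LRU->MRU): [U Z]
  27. access N: MISS, evict U. Cache (LRU->MRU): [Z N]
  28. access Z: HIT. Cache (LRU->MRU): [N Z]
  29. access N: HIT. Cache (LRU->MRU): [Z N]
  30. access Z: HIT. Cache (LRU->MRU): [N Z]
  31. access Z: HIT. Cache (LRU->MRU): [N Z]
  32. access N: HIT. Cache (LRU->MRU): [Z N]
  33. access Z: HIT. Cache (LRU->MRU): [N Z]
Total: 19 hits, 14 misses, 12 evictions

Hit rate = 19/33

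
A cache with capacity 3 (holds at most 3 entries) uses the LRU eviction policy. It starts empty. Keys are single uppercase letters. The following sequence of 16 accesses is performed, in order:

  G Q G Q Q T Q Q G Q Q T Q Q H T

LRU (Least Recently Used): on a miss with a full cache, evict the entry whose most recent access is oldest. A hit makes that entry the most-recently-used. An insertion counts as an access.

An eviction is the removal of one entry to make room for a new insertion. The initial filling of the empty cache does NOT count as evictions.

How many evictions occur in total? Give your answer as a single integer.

LRU simulation (capacity=3):
  1. access G: MISS. Cache (LRU->MRU): [G]
  2. access Q: MISS. Cache (LRU->MRU): [G Q]
  3. access G: HIT. Cache (LRU->MRU): [Q G]
  4. access Q: HIT. Cache (LRU->MRU): [G Q]
  5. access Q: HIT. Cache (LRU->MRU): [G Q]
  6. access T: MISS. Cache (LRU->MRU): [G Q T]
  7. access Q: HIT. Cache (LRU->MRU): [G T Q]
  8. access Q: HIT. Cache (LRU->MRU): [G T Q]
  9. access G: HIT. Cache (LRU->MRU): [T Q G]
  10. access Q: HIT. Cache (LRU->MRU): [T G Q]
  11. access Q: HIT. Cache (LRU->MRU): [T G Q]
  12. access T: HIT. Cache (LRU->MRU): [G Q T]
  13. access Q: HIT. Cache (LRU->MRU): [G T Q]
  14. access Q: HIT. Cache (LRU->MRU): [G T Q]
  15. access H: MISS, evict G. Cache (LRU->MRU): [T Q H]
  16. access T: HIT. Cache (LRU->MRU): [Q H T]
Total: 12 hits, 4 misses, 1 evictions

Answer: 1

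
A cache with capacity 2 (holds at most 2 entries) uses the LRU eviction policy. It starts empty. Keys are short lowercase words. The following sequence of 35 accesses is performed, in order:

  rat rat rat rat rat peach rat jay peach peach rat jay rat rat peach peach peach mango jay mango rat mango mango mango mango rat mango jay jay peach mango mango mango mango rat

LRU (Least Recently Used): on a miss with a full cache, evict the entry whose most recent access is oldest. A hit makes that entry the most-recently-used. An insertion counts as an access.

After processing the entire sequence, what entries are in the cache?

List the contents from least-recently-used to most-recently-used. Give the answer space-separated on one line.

Answer: mango rat

Derivation:
LRU simulation (capacity=2):
  1. access rat: MISS. Cache (LRU->MRU): [rat]
  2. access rat: HIT. Cache (LRU->MRU): [rat]
  3. access rat: HIT. Cache (LRU->MRU): [rat]
  4. access rat: HIT. Cache (LRU->MRU): [rat]
  5. access rat: HIT. Cache (LRU->MRU): [rat]
  6. access peach: MISS. Cache (LRU->MRU): [rat peach]
  7. access rat: HIT. Cache (LRU->MRU): [peach rat]
  8. access jay: MISS, evict peach. Cache (LRU->MRU): [rat jay]
  9. access peach: MISS, evict rat. Cache (LRU->MRU): [jay peach]
  10. access peach: HIT. Cache (LRU->MRU): [jay peach]
  11. access rat: MISS, evict jay. Cache (LRU->MRU): [peach rat]
  12. access jay: MISS, evict peach. Cache (LRU->MRU): [rat jay]
  13. access rat: HIT. Cache (LRU->MRU): [jay rat]
  14. access rat: HIT. Cache (LRU->MRU): [jay rat]
  15. access peach: MISS, evict jay. Cache (LRU->MRU): [rat peach]
  16. access peach: HIT. Cache (LRU->MRU): [rat peach]
  17. access peach: HIT. Cache (LRU->MRU): [rat peach]
  18. access mango: MISS, evict rat. Cache (LRU->MRU): [peach mango]
  19. access jay: MISS, evict peach. Cache (LRU->MRU): [mango jay]
  20. access mango: HIT. Cache (LRU->MRU): [jay mango]
  21. access rat: MISS, evict jay. Cache (LRU->MRU): [mango rat]
  22. access mango: HIT. Cache (LRU->MRU): [rat mango]
  23. access mango: HIT. Cache (LRU->MRU): [rat mango]
  24. access mango: HIT. Cache (LRU->MRU): [rat mango]
  25. access mango: HIT. Cache (LRU->MRU): [rat mango]
  26. access rat: HIT. Cache (LRU->MRU): [mango rat]
  27. access mango: HIT. Cache (LRU->MRU): [rat mango]
  28. access jay: MISS, evict rat. Cache (LRU->MRU): [mango jay]
  29. access jay: HIT. Cache (LRU->MRU): [mango jay]
  30. access peach: MISS, evict mango. Cache (LRU->MRU): [jay peach]
  31. access mango: MISS, evict jay. Cache (LRU->MRU): [peach mango]
  32. access mango: HIT. Cache (LRU->MRU): [peach mango]
  33. access mango: HIT. Cache (LRU->MRU): [peach mango]
  34. access mango: HIT. Cache (LRU->MRU): [peach mango]
  35. access rat: MISS, evict peach. Cache (LRU->MRU): [mango rat]
Total: 21 hits, 14 misses, 12 evictions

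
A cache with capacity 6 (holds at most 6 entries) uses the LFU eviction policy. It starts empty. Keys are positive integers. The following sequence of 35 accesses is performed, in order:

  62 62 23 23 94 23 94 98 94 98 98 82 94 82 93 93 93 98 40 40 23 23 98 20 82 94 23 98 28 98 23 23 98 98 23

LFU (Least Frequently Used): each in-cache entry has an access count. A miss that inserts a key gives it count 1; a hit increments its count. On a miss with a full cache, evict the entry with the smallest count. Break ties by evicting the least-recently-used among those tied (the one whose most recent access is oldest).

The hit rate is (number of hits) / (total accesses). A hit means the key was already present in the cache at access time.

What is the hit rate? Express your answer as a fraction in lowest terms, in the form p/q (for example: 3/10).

Answer: 5/7

Derivation:
LFU simulation (capacity=6):
  1. access 62: MISS. Cache: [62(c=1)]
  2. access 62: HIT, count now 2. Cache: [62(c=2)]
  3. access 23: MISS. Cache: [23(c=1) 62(c=2)]
  4. access 23: HIT, count now 2. Cache: [62(c=2) 23(c=2)]
  5. access 94: MISS. Cache: [94(c=1) 62(c=2) 23(c=2)]
  6. access 23: HIT, count now 3. Cache: [94(c=1) 62(c=2) 23(c=3)]
  7. access 94: HIT, count now 2. Cache: [62(c=2) 94(c=2) 23(c=3)]
  8. access 98: MISS. Cache: [98(c=1) 62(c=2) 94(c=2) 23(c=3)]
  9. access 94: HIT, count now 3. Cache: [98(c=1) 62(c=2) 23(c=3) 94(c=3)]
  10. access 98: HIT, count now 2. Cache: [62(c=2) 98(c=2) 23(c=3) 94(c=3)]
  11. access 98: HIT, count now 3. Cache: [62(c=2) 23(c=3) 94(c=3) 98(c=3)]
  12. access 82: MISS. Cache: [82(c=1) 62(c=2) 23(c=3) 94(c=3) 98(c=3)]
  13. access 94: HIT, count now 4. Cache: [82(c=1) 62(c=2) 23(c=3) 98(c=3) 94(c=4)]
  14. access 82: HIT, count now 2. Cache: [62(c=2) 82(c=2) 23(c=3) 98(c=3) 94(c=4)]
  15. access 93: MISS. Cache: [93(c=1) 62(c=2) 82(c=2) 23(c=3) 98(c=3) 94(c=4)]
  16. access 93: HIT, count now 2. Cache: [62(c=2) 82(c=2) 93(c=2) 23(c=3) 98(c=3) 94(c=4)]
  17. access 93: HIT, count now 3. Cache: [62(c=2) 82(c=2) 23(c=3) 98(c=3) 93(c=3) 94(c=4)]
  18. access 98: HIT, count now 4. Cache: [62(c=2) 82(c=2) 23(c=3) 93(c=3) 94(c=4) 98(c=4)]
  19. access 40: MISS, evict 62(c=2). Cache: [40(c=1) 82(c=2) 23(c=3) 93(c=3) 94(c=4) 98(c=4)]
  20. access 40: HIT, count now 2. Cache: [82(c=2) 40(c=2) 23(c=3) 93(c=3) 94(c=4) 98(c=4)]
  21. access 23: HIT, count now 4. Cache: [82(c=2) 40(c=2) 93(c=3) 94(c=4) 98(c=4) 23(c=4)]
  22. access 23: HIT, count now 5. Cache: [82(c=2) 40(c=2) 93(c=3) 94(c=4) 98(c=4) 23(c=5)]
  23. access 98: HIT, count now 5. Cache: [82(c=2) 40(c=2) 93(c=3) 94(c=4) 23(c=5) 98(c=5)]
  24. access 20: MISS, evict 82(c=2). Cache: [20(c=1) 40(c=2) 93(c=3) 94(c=4) 23(c=5) 98(c=5)]
  25. access 82: MISS, evict 20(c=1). Cache: [82(c=1) 40(c=2) 93(c=3) 94(c=4) 23(c=5) 98(c=5)]
  26. access 94: HIT, count now 5. Cache: [82(c=1) 40(c=2) 93(c=3) 23(c=5) 98(c=5) 94(c=5)]
  27. access 23: HIT, count now 6. Cache: [82(c=1) 40(c=2) 93(c=3) 98(c=5) 94(c=5) 23(c=6)]
  28. access 98: HIT, count now 6. Cache: [82(c=1) 40(c=2) 93(c=3) 94(c=5) 23(c=6) 98(c=6)]
  29. access 28: MISS, evict 82(c=1). Cache: [28(c=1) 40(c=2) 93(c=3) 94(c=5) 23(c=6) 98(c=6)]
  30. access 98: HIT, count now 7. Cache: [28(c=1) 40(c=2) 93(c=3) 94(c=5) 23(c=6) 98(c=7)]
  31. access 23: HIT, count now 7. Cache: [28(c=1) 40(c=2) 93(c=3) 94(c=5) 98(c=7) 23(c=7)]
  32. access 23: HIT, count now 8. Cache: [28(c=1) 40(c=2) 93(c=3) 94(c=5) 98(c=7) 23(c=8)]
  33. access 98: HIT, count now 8. Cache: [28(c=1) 40(c=2) 93(c=3) 94(c=5) 23(c=8) 98(c=8)]
  34. access 98: HIT, count now 9. Cache: [28(c=1) 40(c=2) 93(c=3) 94(c=5) 23(c=8) 98(c=9)]
  35. access 23: HIT, count now 9. Cache: [28(c=1) 40(c=2) 93(c=3) 94(c=5) 98(c=9) 23(c=9)]
Total: 25 hits, 10 misses, 4 evictions

Hit rate = 25/35 = 5/7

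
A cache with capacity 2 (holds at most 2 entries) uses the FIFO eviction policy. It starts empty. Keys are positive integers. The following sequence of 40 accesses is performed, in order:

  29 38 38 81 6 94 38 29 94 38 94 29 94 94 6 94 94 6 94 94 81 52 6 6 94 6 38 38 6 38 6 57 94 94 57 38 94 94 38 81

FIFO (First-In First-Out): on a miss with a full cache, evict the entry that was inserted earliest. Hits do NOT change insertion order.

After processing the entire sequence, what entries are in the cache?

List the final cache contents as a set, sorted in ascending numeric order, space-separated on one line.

FIFO simulation (capacity=2):
  1. access 29: MISS. Cache (old->new): [29]
  2. access 38: MISS. Cache (old->new): [29 38]
  3. access 38: HIT. Cache (old->new): [29 38]
  4. access 81: MISS, evict 29. Cache (old->new): [38 81]
  5. access 6: MISS, evict 38. Cache (old->new): [81 6]
  6. access 94: MISS, evict 81. Cache (old->new): [6 94]
  7. access 38: MISS, evict 6. Cache (old->new): [94 38]
  8. access 29: MISS, evict 94. Cache (old->new): [38 29]
  9. access 94: MISS, evict 38. Cache (old->new): [29 94]
  10. access 38: MISS, evict 29. Cache (old->new): [94 38]
  11. access 94: HIT. Cache (old->new): [94 38]
  12. access 29: MISS, evict 94. Cache (old->new): [38 29]
  13. access 94: MISS, evict 38. Cache (old->new): [29 94]
  14. access 94: HIT. Cache (old->new): [29 94]
  15. access 6: MISS, evict 29. Cache (old->new): [94 6]
  16. access 94: HIT. Cache (old->new): [94 6]
  17. access 94: HIT. Cache (old->new): [94 6]
  18. access 6: HIT. Cache (old->new): [94 6]
  19. access 94: HIT. Cache (old->new): [94 6]
  20. access 94: HIT. Cache (old->new): [94 6]
  21. access 81: MISS, evict 94. Cache (old->new): [6 81]
  22. access 52: MISS, evict 6. Cache (old->new): [81 52]
  23. access 6: MISS, evict 81. Cache (old->new): [52 6]
  24. access 6: HIT. Cache (old->new): [52 6]
  25. access 94: MISS, evict 52. Cache (old->new): [6 94]
  26. access 6: HIT. Cache (old->new): [6 94]
  27. access 38: MISS, evict 6. Cache (old->new): [94 38]
  28. access 38: HIT. Cache (old->new): [94 38]
  29. access 6: MISS, evict 94. Cache (old->new): [38 6]
  30. access 38: HIT. Cache (old->new): [38 6]
  31. access 6: HIT. Cache (old->new): [38 6]
  32. access 57: MISS, evict 38. Cache (old->new): [6 57]
  33. access 94: MISS, evict 6. Cache (old->new): [57 94]
  34. access 94: HIT. Cache (old->new): [57 94]
  35. access 57: HIT. Cache (old->new): [57 94]
  36. access 38: MISS, evict 57. Cache (old->new): [94 38]
  37. access 94: HIT. Cache (old->new): [94 38]
  38. access 94: HIT. Cache (old->new): [94 38]
  39. access 38: HIT. Cache (old->new): [94 38]
  40. access 81: MISS, evict 94. Cache (old->new): [38 81]
Total: 18 hits, 22 misses, 20 evictions

Answer: 38 81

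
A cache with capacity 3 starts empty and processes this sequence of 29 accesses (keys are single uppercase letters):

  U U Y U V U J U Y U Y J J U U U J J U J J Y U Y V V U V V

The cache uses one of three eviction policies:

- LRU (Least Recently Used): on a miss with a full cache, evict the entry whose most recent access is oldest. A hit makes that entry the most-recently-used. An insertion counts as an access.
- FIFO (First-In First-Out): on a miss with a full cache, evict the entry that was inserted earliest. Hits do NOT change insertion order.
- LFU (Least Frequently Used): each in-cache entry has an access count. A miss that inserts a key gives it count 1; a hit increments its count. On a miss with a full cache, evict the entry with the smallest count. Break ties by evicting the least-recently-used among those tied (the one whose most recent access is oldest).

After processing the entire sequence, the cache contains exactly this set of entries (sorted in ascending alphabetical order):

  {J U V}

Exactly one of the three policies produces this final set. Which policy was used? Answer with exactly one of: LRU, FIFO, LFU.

Simulating under each policy and comparing final sets:
  LRU: final set = {U V Y} -> differs
  FIFO: final set = {U V Y} -> differs
  LFU: final set = {J U V} -> MATCHES target
Only LFU produces the target set.

Answer: LFU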